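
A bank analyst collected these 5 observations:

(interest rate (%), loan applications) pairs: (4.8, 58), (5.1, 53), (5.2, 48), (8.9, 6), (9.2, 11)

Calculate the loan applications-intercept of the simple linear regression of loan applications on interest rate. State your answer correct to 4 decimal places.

108.6924

n = 5, Σx = 33.2, Σy = 176, Σxy = 952.9, Σx² = 239.94
Sxx = Σx² − (Σx)²/n = 239.94 − 220.448 = 19.492
Sxy = Σxy − (Σx)(Σy)/n = 952.9 − 1168.64 = -215.74
b = Sxy/Sxx = -215.74/19.492 = -11.068131
a = ȳ − b·x̄ = 35.2 − (-11.068131)·6.64 = 108.692387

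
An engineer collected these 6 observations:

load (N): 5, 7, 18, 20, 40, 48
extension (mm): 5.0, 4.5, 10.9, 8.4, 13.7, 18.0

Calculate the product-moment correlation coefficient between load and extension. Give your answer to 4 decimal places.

n = 6, Σx = 138, Σy = 60.5, Σxy = 1832.7, Σx² = 4702, Σy² = 746.31
Sxx = Σx² − (Σx)²/n = 4702 − 3174 = 1528
Sxy = Σxy − (Σx)(Σy)/n = 1832.7 − 1391.5 = 441.2
Syy = Σy² − (Σy)²/n = 746.31 − 610.041667 = 136.268333
r = Sxy/√(Sxx·Syy) = 441.2/√(208218.013333) = 441.2/456.309120 = 0.966888

0.9669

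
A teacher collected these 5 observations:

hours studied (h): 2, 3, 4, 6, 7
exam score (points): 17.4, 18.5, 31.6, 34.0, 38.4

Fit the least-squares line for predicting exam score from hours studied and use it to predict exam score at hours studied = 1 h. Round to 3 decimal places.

13.364

n = 5, Σx = 22, Σy = 139.9, Σxy = 689.5, Σx² = 114
Sxx = Σx² − (Σx)²/n = 114 − 96.8 = 17.2
Sxy = Σxy − (Σx)(Σy)/n = 689.5 − 615.56 = 73.94
b = Sxy/Sxx = 73.94/17.2 = 4.298837
a = ȳ − b·x̄ = 27.98 − 4.298837·4.4 = 9.065116
ŷ(1) = a + b·1 = 9.065116 + 4.298837·1 = 13.363953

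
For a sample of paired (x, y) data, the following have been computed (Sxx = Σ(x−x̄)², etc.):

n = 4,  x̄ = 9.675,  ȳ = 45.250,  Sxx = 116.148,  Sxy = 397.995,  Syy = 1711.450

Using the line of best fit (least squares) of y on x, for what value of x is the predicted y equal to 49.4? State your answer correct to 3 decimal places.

10.886

b = Sxy/Sxx = 397.995/116.148 = 3.426619
a = ȳ − b·x̄ = 45.25 − 3.426619·9.675 = 12.097456
Set a + b·x = 49.4: x = (49.4 − 12.097456) / 3.426619 = 10.886106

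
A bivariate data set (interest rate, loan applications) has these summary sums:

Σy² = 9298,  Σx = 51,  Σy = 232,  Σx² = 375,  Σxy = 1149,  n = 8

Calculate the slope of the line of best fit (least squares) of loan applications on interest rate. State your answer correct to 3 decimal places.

-6.617

Sxx = Σx² − (Σx)²/n = 375 − 325.125 = 49.875
Sxy = Σxy − (Σx)(Σy)/n = 1149 − 1479 = -330
b = Sxy/Sxx = -330/49.875 = -6.616541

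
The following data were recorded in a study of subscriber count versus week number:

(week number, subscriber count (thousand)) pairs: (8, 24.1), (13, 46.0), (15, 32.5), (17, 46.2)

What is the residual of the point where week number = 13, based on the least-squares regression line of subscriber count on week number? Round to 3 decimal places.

n = 4, Σx = 53, Σy = 148.8, Σxy = 2063.7, Σx² = 747
Sxx = Σx² − (Σx)²/n = 747 − 702.25 = 44.75
Sxy = Σxy − (Σx)(Σy)/n = 2063.7 − 1971.6 = 92.1
b = Sxy/Sxx = 92.1/44.75 = 2.058101
a = ȳ − b·x̄ = 37.2 − 2.058101·13.25 = 9.930168
ŷ(13) = 9.930168 + 2.058101·13 = 36.685475
residual = y − ŷ = 46.0 − 36.685475 = 9.314525

9.315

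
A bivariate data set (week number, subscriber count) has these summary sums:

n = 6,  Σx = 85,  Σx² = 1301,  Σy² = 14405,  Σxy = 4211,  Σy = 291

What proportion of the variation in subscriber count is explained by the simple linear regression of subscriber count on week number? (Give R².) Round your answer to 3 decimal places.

Sxx = Σx² − (Σx)²/n = 1301 − 1204.166667 = 96.833333
Sxy = Σxy − (Σx)(Σy)/n = 4211 − 4122.5 = 88.5
Syy = Σy² − (Σy)²/n = 14405 − 14113.5 = 291.5
R² = Sxy²/(Sxx·Syy) = (88.5)²/(96.833333·291.5) = 0.277475

0.277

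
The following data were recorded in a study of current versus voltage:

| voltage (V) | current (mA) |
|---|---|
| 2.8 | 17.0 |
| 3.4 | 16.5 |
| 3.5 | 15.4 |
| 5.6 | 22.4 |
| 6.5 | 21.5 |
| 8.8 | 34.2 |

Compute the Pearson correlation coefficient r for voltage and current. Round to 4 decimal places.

n = 6, Σx = 30.6, Σy = 127, Σxy = 723.75, Σx² = 182.7, Σy² = 2932.06
Sxx = Σx² − (Σx)²/n = 182.7 − 156.06 = 26.64
Sxy = Σxy − (Σx)(Σy)/n = 723.75 − 647.7 = 76.05
Syy = Σy² − (Σy)²/n = 2932.06 − 2688.166667 = 243.893333
r = Sxy/√(Sxx·Syy) = 76.05/√(6497.3184) = 76.05/80.605945 = 0.943479

0.9435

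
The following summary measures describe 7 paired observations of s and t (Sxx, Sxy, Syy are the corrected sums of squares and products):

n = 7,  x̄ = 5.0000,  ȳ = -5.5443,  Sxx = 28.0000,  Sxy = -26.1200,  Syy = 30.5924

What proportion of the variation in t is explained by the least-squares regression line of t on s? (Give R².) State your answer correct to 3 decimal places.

R² = Sxy²/(Sxx·Syy) = (-26.12)²/(28·30.5924) = 0.796480

0.796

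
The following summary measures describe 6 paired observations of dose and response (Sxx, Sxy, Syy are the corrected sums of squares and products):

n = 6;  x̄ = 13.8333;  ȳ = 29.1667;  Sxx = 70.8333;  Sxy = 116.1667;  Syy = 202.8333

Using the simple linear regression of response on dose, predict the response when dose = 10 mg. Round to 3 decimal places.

22.880

b = Sxy/Sxx = 116.1667/70.8333 = 1.640001
a = ȳ − b·x̄ = 29.1667 − 1.640001·13.8333 = 6.480071
ŷ(10) = a + b·10 = 6.480071 + 1.640001·10 = 22.880083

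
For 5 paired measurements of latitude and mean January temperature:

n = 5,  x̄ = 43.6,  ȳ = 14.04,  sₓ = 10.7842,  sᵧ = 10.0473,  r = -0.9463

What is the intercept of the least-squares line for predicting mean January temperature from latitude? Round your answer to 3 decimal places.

52.479

b = r · sᵧ/sₓ = -0.9463 · 10.0473/10.7842 = -0.881638
a = ȳ − b·x̄ = 14.04 − (-0.881638)·43.6 = 52.479415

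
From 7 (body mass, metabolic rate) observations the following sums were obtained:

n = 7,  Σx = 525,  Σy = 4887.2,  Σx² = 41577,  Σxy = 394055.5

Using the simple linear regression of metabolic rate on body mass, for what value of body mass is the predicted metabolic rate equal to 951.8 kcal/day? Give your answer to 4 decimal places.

95.2973

Sxx = Σx² − (Σx)²/n = 41577 − 39375 = 2202
Sxy = Σxy − (Σx)(Σy)/n = 394055.5 − 366540 = 27515.5
b = Sxy/Sxx = 27515.5/2202 = 12.495686
a = ȳ − b·x̄ = 698.171429 − 12.495686·75 = -239.005002
Set a + b·x = 951.8: x = (951.8 − (-239.005002)) / 12.495686 = 95.297291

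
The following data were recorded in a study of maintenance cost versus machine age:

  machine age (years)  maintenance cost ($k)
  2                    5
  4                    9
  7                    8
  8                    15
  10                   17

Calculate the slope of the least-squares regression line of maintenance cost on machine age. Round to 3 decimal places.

n = 5, Σx = 31, Σy = 54, Σxy = 392, Σx² = 233
Sxx = Σx² − (Σx)²/n = 233 − 192.2 = 40.8
Sxy = Σxy − (Σx)(Σy)/n = 392 − 334.8 = 57.2
b = Sxy/Sxx = 57.2/40.8 = 1.401961

1.402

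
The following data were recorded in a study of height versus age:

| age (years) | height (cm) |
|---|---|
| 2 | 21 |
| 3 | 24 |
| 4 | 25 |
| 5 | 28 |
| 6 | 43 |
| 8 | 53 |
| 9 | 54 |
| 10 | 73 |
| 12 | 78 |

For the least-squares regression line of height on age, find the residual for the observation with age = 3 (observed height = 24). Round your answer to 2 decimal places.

n = 9, Σx = 59, Σy = 399, Σxy = 3188, Σx² = 479
Sxx = Σx² − (Σx)²/n = 479 − 386.777778 = 92.222222
Sxy = Σxy − (Σx)(Σy)/n = 3188 − 2615.666667 = 572.333333
b = Sxy/Sxx = 572.333333/92.222222 = 6.206024
a = ȳ − b·x̄ = 44.333333 − 6.206024·6.555556 = 3.649398
ŷ(3) = 3.649398 + 6.206024·3 = 22.267470
residual = y − ŷ = 24 − 22.267470 = 1.732530

1.73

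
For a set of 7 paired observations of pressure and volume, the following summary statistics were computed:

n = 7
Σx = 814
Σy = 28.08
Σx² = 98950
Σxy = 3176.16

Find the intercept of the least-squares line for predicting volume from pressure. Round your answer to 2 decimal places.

6.43

Sxx = Σx² − (Σx)²/n = 98950 − 94656.571429 = 4293.428571
Sxy = Σxy − (Σx)(Σy)/n = 3176.16 − 3265.302857 = -89.142857
b = Sxy/Sxx = -89.142857/4293.428571 = -0.020763
a = ȳ − b·x̄ = 4.011429 − (-0.020763)·116.285714 = 6.425826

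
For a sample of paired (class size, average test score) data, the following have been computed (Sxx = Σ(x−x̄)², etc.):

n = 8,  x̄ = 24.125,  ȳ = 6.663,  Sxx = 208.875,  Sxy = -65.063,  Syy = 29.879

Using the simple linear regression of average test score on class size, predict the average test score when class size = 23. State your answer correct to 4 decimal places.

7.0134

b = Sxy/Sxx = -65.063/208.875 = -0.311493
a = ȳ − b·x̄ = 6.663 − (-0.311493)·24.125 = 14.177757
ŷ(23) = a + b·23 = 14.177757 + (-0.311493)·23 = 7.013429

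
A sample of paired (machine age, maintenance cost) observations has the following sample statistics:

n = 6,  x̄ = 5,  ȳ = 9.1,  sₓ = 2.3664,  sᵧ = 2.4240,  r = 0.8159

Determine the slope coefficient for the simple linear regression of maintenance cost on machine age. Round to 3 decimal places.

0.836

b = r · sᵧ/sₓ = 0.8159 · 2.424/2.3664 = 0.835760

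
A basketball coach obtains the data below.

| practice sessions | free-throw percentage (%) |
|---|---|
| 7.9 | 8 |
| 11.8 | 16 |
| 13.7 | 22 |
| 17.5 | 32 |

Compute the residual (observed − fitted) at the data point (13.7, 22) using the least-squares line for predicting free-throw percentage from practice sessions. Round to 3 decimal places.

n = 4, Σx = 50.9, Σy = 78, Σxy = 1113.4, Σx² = 695.59
Sxx = Σx² − (Σx)²/n = 695.59 − 647.7025 = 47.8875
Sxy = Σxy − (Σx)(Σy)/n = 1113.4 − 992.55 = 120.85
b = Sxy/Sxx = 120.85/47.8875 = 2.523623
a = ȳ − b·x̄ = 19.5 − 2.523623·12.725 = -12.613104
ŷ(13.7) = -12.613104 + 2.523623·13.7 = 21.960532
residual = y − ŷ = 22 − 21.960532 = 0.039468

0.039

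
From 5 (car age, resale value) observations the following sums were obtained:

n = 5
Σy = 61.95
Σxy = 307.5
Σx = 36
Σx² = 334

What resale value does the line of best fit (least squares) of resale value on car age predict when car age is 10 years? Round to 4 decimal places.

Sxx = Σx² − (Σx)²/n = 334 − 259.2 = 74.8
Sxy = Σxy − (Σx)(Σy)/n = 307.5 − 446.04 = -138.54
b = Sxy/Sxx = -138.54/74.8 = -1.852139
a = ȳ − b·x̄ = 12.39 − (-1.852139)·7.2 = 25.725401
ŷ(10) = a + b·10 = 25.725401 + (-1.852139)·10 = 7.204011

7.2040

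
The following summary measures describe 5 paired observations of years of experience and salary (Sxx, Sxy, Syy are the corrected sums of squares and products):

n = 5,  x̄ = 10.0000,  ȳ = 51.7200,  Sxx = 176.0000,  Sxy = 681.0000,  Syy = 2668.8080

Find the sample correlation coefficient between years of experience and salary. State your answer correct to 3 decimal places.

0.994

r = Sxy/√(Sxx·Syy) = 681/√(469710.208) = 681/685.354075 = 0.993647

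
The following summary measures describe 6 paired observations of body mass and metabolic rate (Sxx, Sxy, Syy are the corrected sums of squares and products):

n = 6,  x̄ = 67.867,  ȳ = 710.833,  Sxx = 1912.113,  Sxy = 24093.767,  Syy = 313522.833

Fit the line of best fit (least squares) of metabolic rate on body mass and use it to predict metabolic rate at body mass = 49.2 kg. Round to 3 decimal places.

475.618

b = Sxy/Sxx = 24093.767/1912.113 = 12.600598
a = ȳ − b·x̄ = 710.833 − 12.600598·67.867 = -144.331776
ŷ(49.2) = a + b·49.2 = -144.331776 + 12.600598·49.2 = 475.617640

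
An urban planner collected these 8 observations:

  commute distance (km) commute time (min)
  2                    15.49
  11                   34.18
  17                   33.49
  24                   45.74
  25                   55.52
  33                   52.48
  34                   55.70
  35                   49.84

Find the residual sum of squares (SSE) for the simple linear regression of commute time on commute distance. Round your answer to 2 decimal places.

199.01

n = 8, Σx = 181, Σy = 342.44, Σxy = 8832.09, Σx² = 5085, Σy² = 16045.0766
Sxx = Σx² − (Σx)²/n = 5085 − 4095.125 = 989.875
Sxy = Σxy − (Σx)(Σy)/n = 8832.09 − 7747.705 = 1084.385
Syy = Σy² − (Σy)²/n = 16045.0766 − 14658.1442 = 1386.9324
b = Sxy/Sxx = 1084.385/989.875 = 1.095477
SSE = Syy − b·Sxy = 1386.9324 − 1.095477·1084.385 = 199.013897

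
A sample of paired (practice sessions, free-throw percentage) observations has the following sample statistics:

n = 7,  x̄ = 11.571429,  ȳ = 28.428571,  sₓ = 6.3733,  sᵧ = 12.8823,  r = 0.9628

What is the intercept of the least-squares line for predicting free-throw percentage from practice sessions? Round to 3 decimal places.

5.909

b = r · sᵧ/sₓ = 0.9628 · 12.8823/6.3733 = 1.946100
a = ȳ − b·x̄ = 28.428571 − 1.946100·11.571429 = 5.909414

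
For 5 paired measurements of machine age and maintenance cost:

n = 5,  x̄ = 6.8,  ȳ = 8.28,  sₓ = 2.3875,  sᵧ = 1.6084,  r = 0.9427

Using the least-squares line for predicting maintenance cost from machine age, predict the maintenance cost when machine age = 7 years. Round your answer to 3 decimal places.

8.407

b = r · sᵧ/sₓ = 0.9427 · 1.6084/2.3875 = 0.635074
a = ȳ − b·x̄ = 8.28 − 0.635074·6.8 = 3.961498
ŷ(7) = a + b·7 = 3.961498 + 0.635074·7 = 8.407015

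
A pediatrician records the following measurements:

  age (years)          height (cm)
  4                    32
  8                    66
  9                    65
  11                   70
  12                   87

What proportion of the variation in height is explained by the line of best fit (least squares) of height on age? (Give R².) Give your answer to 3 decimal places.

0.924

n = 5, Σx = 44, Σy = 320, Σxy = 3055, Σx² = 426, Σy² = 22074
Sxx = Σx² − (Σx)²/n = 426 − 387.2 = 38.8
Sxy = Σxy − (Σx)(Σy)/n = 3055 − 2816 = 239
Syy = Σy² − (Σy)²/n = 22074 − 20480 = 1594
R² = Sxy²/(Sxx·Syy) = (239)²/(38.8·1594) = 0.923583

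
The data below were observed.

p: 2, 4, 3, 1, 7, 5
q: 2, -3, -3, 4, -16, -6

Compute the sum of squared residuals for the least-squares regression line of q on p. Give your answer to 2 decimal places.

12.53

n = 6, Σx = 22, Σy = -22, Σxy = -155, Σx² = 104, Σy² = 330
Sxx = Σx² − (Σx)²/n = 104 − 80.666667 = 23.333333
Sxy = Σxy − (Σx)(Σy)/n = -155 − (-80.666667) = -74.333333
Syy = Σy² − (Σy)²/n = 330 − 80.666667 = 249.333333
b = Sxy/Sxx = -74.333333/23.333333 = -3.185714
SSE = Syy − b·Sxy = 249.333333 − (-3.185714)·(-74.333333) = 12.528571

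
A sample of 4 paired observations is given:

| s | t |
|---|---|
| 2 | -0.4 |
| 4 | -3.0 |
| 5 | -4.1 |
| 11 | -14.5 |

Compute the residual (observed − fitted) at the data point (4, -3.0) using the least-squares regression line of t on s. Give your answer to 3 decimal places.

n = 4, Σx = 22, Σy = -22, Σxy = -192.8, Σx² = 166
Sxx = Σx² − (Σx)²/n = 166 − 121 = 45
Sxy = Σxy − (Σx)(Σy)/n = -192.8 − (-121) = -71.8
b = Sxy/Sxx = -71.8/45 = -1.595556
a = ȳ − b·x̄ = -5.5 − (-1.595556)·5.5 = 3.275556
ŷ(4) = 3.275556 + (-1.595556)·4 = -3.106667
residual = y − ŷ = -3.0 − (-3.106667) = 0.106667

0.107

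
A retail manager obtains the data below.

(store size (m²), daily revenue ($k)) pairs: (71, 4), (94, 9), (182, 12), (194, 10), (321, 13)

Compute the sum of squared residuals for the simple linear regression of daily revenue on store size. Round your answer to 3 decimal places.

n = 5, Σx = 862, Σy = 48, Σxy = 9427, Σx² = 187678, Σy² = 510
Sxx = Σx² − (Σx)²/n = 187678 − 148608.8 = 39069.2
Sxy = Σxy − (Σx)(Σy)/n = 9427 − 8275.2 = 1151.8
Syy = Σy² − (Σy)²/n = 510 − 460.8 = 49.2
b = Sxy/Sxx = 1151.8/39069.2 = 0.029481
SSE = Syy − b·Sxy = 49.2 − 0.029481·1151.8 = 15.243757

15.244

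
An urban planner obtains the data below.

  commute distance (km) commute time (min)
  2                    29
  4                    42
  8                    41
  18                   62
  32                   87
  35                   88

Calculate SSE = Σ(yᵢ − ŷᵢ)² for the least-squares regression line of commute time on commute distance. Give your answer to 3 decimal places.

n = 6, Σx = 99, Σy = 349, Σxy = 7534, Σx² = 2657, Σy² = 23443
Sxx = Σx² − (Σx)²/n = 2657 − 1633.5 = 1023.5
Sxy = Σxy − (Σx)(Σy)/n = 7534 − 5758.5 = 1775.5
Syy = Σy² − (Σy)²/n = 23443 − 20300.166667 = 3142.833333
b = Sxy/Sxx = 1775.5/1023.5 = 1.734734
SSE = Syy − b·Sxy = 3142.833333 − 1.734734·1775.5 = 62.813548

62.814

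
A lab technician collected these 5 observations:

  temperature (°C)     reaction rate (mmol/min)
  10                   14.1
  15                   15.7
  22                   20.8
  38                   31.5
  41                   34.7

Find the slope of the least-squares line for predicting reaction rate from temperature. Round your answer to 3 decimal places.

0.673

n = 5, Σx = 126, Σy = 116.8, Σxy = 3453.8, Σx² = 3934
Sxx = Σx² − (Σx)²/n = 3934 − 3175.2 = 758.8
Sxy = Σxy − (Σx)(Σy)/n = 3453.8 − 2943.36 = 510.44
b = Sxy/Sxx = 510.44/758.8 = 0.672694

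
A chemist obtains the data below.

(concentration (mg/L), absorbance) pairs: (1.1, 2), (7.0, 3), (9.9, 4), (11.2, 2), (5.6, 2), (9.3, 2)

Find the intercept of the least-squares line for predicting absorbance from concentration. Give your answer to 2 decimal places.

1.98

n = 6, Σx = 44.1, Σy = 15, Σxy = 115, Σx² = 391.51
Sxx = Σx² − (Σx)²/n = 391.51 − 324.135 = 67.375
Sxy = Σxy − (Σx)(Σy)/n = 115 − 110.25 = 4.75
b = Sxy/Sxx = 4.75/67.375 = 0.070501
a = ȳ − b·x̄ = 2.5 − 0.070501·7.35 = 1.981818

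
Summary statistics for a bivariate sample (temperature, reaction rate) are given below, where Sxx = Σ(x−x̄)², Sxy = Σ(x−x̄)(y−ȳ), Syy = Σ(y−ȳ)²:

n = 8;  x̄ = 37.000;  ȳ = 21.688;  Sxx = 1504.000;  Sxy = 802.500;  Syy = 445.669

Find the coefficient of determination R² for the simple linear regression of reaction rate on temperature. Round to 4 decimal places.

0.9608

R² = Sxy²/(Sxx·Syy) = (802.5)²/(1504·445.669) = 0.960793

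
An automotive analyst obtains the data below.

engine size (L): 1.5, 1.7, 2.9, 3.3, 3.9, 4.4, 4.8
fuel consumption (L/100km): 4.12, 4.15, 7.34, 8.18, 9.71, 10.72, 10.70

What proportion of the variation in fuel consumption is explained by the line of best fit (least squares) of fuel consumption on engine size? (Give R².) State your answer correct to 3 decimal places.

n = 7, Σx = 22.5, Σy = 54.92, Σxy = 197.912, Σx² = 82.05, Σy² = 478.6774
Sxx = Σx² − (Σx)²/n = 82.05 − 72.321429 = 9.728571
Sxy = Σxy − (Σx)(Σy)/n = 197.912 − 176.528571 = 21.383429
Syy = Σy² − (Σy)²/n = 478.6774 − 430.886629 = 47.790771
R² = Sxy²/(Sxx·Syy) = (21.383429)²/(9.728571·47.790771) = 0.983471

0.983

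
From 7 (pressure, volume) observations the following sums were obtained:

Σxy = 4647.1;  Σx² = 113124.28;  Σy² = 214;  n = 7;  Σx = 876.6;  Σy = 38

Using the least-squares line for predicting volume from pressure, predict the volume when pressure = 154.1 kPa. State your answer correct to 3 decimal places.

Sxx = Σx² − (Σx)²/n = 113124.28 − 109775.365714 = 3348.914286
Sxy = Σxy − (Σx)(Σy)/n = 4647.1 − 4758.685714 = -111.585714
b = Sxy/Sxx = -111.585714/3348.914286 = -0.033320
a = ȳ − b·x̄ = 5.428571 − (-0.033320)·125.228571 = 9.601183
ŷ(154.1) = a + b·154.1 = 9.601183 + (-0.033320)·154.1 = 4.466576

4.467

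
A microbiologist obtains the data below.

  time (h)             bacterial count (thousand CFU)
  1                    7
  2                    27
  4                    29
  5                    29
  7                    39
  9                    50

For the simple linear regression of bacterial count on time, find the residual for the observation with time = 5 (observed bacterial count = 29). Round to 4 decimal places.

n = 6, Σx = 28, Σy = 181, Σxy = 1045, Σx² = 176
Sxx = Σx² − (Σx)²/n = 176 − 130.666667 = 45.333333
Sxy = Σxy − (Σx)(Σy)/n = 1045 − 844.666667 = 200.333333
b = Sxy/Sxx = 200.333333/45.333333 = 4.419118
a = ȳ − b·x̄ = 30.166667 − 4.419118·4.666667 = 9.544118
ŷ(5) = 9.544118 + 4.419118·5 = 31.639706
residual = y − ŷ = 29 − 31.639706 = -2.639706

-2.6397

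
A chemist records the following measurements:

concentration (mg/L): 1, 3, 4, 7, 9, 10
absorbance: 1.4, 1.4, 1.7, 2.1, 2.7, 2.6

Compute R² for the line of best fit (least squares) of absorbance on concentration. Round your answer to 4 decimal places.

n = 6, Σx = 34, Σy = 11.9, Σxy = 77.4, Σx² = 256, Σy² = 25.27
Sxx = Σx² − (Σx)²/n = 256 − 192.666667 = 63.333333
Sxy = Σxy − (Σx)(Σy)/n = 77.4 − 67.433333 = 9.966667
Syy = Σy² − (Σy)²/n = 25.27 − 23.601667 = 1.668333
R² = Sxy²/(Sxx·Syy) = (9.966667)²/(63.333333·1.668333) = 0.940123

0.9401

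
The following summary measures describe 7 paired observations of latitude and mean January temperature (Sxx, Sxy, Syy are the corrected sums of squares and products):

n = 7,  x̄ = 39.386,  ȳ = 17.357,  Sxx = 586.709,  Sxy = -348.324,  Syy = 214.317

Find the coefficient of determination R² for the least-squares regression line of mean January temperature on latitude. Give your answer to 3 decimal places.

0.965

R² = Sxy²/(Sxx·Syy) = (-348.324)²/(586.709·214.317) = 0.964911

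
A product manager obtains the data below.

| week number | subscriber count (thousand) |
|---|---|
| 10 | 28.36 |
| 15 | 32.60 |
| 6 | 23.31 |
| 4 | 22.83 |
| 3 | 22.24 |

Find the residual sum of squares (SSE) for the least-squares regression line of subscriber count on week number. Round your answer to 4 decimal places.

1.6683

n = 5, Σx = 38, Σy = 129.34, Σxy = 1070.5, Σx² = 386, Σy² = 3426.2322
Sxx = Σx² − (Σx)²/n = 386 − 288.8 = 97.2
Sxy = Σxy − (Σx)(Σy)/n = 1070.5 − 982.984 = 87.516
Syy = Σy² − (Σy)²/n = 3426.2322 − 3345.76712 = 80.46508
b = Sxy/Sxx = 87.516/97.2 = 0.900370
SSE = Syy − b·Sxy = 80.46508 − 0.900370·87.516 = 1.668267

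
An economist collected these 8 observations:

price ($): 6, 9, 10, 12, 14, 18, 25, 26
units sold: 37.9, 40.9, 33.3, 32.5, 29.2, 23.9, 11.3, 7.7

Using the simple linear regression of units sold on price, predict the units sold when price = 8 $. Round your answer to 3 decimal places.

38.271

n = 8, Σx = 120, Σy = 216.7, Σxy = 2640.2, Σx² = 2182
Sxx = Σx² − (Σx)²/n = 2182 − 1800 = 382
Sxy = Σxy − (Σx)(Σy)/n = 2640.2 − 3250.5 = -610.3
b = Sxy/Sxx = -610.3/382 = -1.597644
a = ȳ − b·x̄ = 27.0875 − (-1.597644)·15 = 51.052160
ŷ(8) = a + b·8 = 51.052160 + (-1.597644)·8 = 38.271008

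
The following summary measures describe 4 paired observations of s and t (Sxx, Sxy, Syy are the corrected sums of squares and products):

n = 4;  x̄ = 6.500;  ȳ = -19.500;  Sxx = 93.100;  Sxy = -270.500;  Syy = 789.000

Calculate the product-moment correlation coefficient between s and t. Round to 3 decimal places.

-0.998

r = Sxy/√(Sxx·Syy) = -270.5/√(73455.9) = -270.5/271.027489 = -0.998054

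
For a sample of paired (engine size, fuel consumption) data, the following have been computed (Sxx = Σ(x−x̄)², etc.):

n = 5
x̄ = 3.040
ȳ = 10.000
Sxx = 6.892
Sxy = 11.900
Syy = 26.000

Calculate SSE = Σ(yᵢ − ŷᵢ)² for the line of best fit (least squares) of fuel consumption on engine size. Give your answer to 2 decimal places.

5.45

b = Sxy/Sxx = 11.9/6.892 = 1.726640
SSE = Syy − b·Sxy = 26 − 1.726640·11.9 = 5.452989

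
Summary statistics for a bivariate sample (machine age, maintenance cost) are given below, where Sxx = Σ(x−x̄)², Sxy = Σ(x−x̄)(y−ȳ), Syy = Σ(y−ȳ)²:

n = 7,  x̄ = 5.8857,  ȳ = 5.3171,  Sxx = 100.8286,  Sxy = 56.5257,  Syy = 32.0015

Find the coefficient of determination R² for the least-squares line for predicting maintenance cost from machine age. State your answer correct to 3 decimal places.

R² = Sxy²/(Sxx·Syy) = (56.5257)²/(100.8286·32.0015) = 0.990234

0.990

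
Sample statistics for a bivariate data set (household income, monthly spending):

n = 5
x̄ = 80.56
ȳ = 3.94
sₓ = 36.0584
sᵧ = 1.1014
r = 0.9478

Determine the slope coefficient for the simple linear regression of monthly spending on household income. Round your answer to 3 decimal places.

0.029

b = r · sᵧ/sₓ = 0.9478 · 1.1014/36.0584 = 0.028950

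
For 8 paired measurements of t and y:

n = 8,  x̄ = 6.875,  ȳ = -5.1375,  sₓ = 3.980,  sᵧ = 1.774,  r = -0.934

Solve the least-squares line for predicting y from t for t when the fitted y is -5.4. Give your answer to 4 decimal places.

7.5055

b = r · sᵧ/sₓ = -0.934 · 1.774/3.98 = -0.416311
a = ȳ − b·x̄ = -5.1375 − (-0.416311)·6.875 = -2.275365
Set a + b·x = -5.4: x = (-5.4 − (-2.275365)) / (-0.416311) = 7.505539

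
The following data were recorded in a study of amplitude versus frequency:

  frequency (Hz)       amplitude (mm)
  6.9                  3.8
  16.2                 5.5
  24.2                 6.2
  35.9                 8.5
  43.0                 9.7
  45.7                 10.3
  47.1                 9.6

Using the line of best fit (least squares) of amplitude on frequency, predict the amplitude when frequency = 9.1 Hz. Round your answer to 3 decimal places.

4.177

n = 7, Σx = 219, Σy = 53.6, Σxy = 1910.48, Σx² = 8340.4
Sxx = Σx² − (Σx)²/n = 8340.4 − 6851.571429 = 1488.828571
Sxy = Σxy − (Σx)(Σy)/n = 1910.48 − 1676.914286 = 233.565714
b = Sxy/Sxx = 233.565714/1488.828571 = 0.156879
a = ȳ − b·x̄ = 7.657143 − 0.156879·31.285714 = 2.749076
ŷ(9.1) = a + b·9.1 = 2.749076 + 0.156879·9.1 = 4.176674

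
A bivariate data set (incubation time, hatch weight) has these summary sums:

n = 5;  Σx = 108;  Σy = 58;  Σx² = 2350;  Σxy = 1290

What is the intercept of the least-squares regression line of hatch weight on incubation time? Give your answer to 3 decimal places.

Sxx = Σx² − (Σx)²/n = 2350 − 2332.8 = 17.2
Sxy = Σxy − (Σx)(Σy)/n = 1290 − 1252.8 = 37.2
b = Sxy/Sxx = 37.2/17.2 = 2.162791
a = ȳ − b·x̄ = 11.6 − 2.162791·21.6 = -35.116279

-35.116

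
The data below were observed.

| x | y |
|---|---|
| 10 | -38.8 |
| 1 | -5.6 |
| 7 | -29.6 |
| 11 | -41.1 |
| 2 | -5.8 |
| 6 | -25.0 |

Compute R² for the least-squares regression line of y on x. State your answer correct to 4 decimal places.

n = 6, Σx = 37, Σy = -145.9, Σxy = -1214.5, Σx² = 311, Σy² = 4760.81
Sxx = Σx² − (Σx)²/n = 311 − 228.166667 = 82.833333
Sxy = Σxy − (Σx)(Σy)/n = -1214.5 − (-899.716667) = -314.783333
Syy = Σy² − (Σy)²/n = 4760.81 − 3547.801667 = 1213.008333
R² = Sxy²/(Sxx·Syy) = (-314.783333)²/(82.833333·1213.008333) = 0.986176

0.9862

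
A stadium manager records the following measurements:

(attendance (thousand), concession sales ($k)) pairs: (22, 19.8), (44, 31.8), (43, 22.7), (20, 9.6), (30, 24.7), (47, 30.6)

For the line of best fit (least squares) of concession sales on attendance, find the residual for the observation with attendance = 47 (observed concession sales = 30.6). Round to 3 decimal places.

0.165

n = 6, Σx = 206, Σy = 139.2, Σxy = 5182.1, Σx² = 7778
Sxx = Σx² − (Σx)²/n = 7778 − 7072.666667 = 705.333333
Sxy = Σxy − (Σx)(Σy)/n = 5182.1 − 4779.2 = 402.9
b = Sxy/Sxx = 402.9/705.333333 = 0.571219
a = ȳ − b·x̄ = 23.2 − 0.571219·34.333333 = 3.588138
ŷ(47) = 3.588138 + 0.571219·47 = 30.435444
residual = y − ŷ = 30.6 − 30.435444 = 0.164556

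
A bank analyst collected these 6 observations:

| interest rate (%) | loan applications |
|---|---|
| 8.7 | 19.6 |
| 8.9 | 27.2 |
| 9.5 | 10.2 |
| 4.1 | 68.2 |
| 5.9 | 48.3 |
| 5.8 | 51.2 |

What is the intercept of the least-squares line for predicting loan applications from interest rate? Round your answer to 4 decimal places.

108.5891

n = 6, Σx = 42.9, Σy = 224.7, Σxy = 1371.05, Σx² = 330.41
Sxx = Σx² − (Σx)²/n = 330.41 − 306.735 = 23.675
Sxy = Σxy − (Σx)(Σy)/n = 1371.05 − 1606.605 = -235.555
b = Sxy/Sxx = -235.555/23.675 = -9.949525
a = ȳ − b·x̄ = 37.45 − (-9.949525)·7.15 = 108.589102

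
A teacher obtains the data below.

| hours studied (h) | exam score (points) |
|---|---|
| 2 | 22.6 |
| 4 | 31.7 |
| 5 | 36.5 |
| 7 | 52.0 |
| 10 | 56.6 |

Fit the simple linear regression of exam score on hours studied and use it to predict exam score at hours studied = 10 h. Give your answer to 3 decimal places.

n = 5, Σx = 28, Σy = 199.4, Σxy = 1284.5, Σx² = 194
Sxx = Σx² − (Σx)²/n = 194 − 156.8 = 37.2
Sxy = Σxy − (Σx)(Σy)/n = 1284.5 − 1116.64 = 167.86
b = Sxy/Sxx = 167.86/37.2 = 4.512366
a = ȳ − b·x̄ = 39.88 − 4.512366·5.6 = 14.610753
ŷ(10) = a + b·10 = 14.610753 + 4.512366·10 = 59.734409

59.734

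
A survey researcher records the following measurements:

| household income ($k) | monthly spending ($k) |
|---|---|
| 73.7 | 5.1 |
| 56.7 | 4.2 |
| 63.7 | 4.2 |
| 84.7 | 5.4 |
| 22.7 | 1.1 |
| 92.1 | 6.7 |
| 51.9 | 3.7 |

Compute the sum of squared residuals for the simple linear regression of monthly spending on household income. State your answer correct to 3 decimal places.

n = 7, Σx = 445.5, Σy = 30.4, Σxy = 2173, Σx² = 31569.67, Σy² = 150.24
Sxx = Σx² − (Σx)²/n = 31569.67 − 28352.892857 = 3216.777143
Sxy = Σxy − (Σx)(Σy)/n = 2173 − 1934.742857 = 238.257143
Syy = Σy² − (Σy)²/n = 150.24 − 132.022857 = 18.217143
b = Sxy/Sxx = 238.257143/3216.777143 = 0.074067
SSE = Syy − b·Sxy = 18.217143 − 0.074067·238.257143 = 0.570143

0.570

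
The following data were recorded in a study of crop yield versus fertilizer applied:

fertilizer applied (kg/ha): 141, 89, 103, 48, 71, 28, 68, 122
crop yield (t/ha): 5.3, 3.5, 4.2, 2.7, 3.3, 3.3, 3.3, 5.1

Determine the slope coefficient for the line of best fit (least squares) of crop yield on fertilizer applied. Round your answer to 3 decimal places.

n = 8, Σx = 670, Σy = 30.7, Σxy = 2794.3, Σx² = 66048
Sxx = Σx² − (Σx)²/n = 66048 − 56112.5 = 9935.5
Sxy = Σxy − (Σx)(Σy)/n = 2794.3 − 2571.125 = 223.175
b = Sxy/Sxx = 223.175/9935.5 = 0.022462

0.022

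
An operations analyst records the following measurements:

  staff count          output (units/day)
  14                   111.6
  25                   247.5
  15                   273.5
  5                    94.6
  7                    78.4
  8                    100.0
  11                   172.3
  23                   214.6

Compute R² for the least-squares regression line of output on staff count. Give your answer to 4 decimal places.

0.6131

n = 8, Σx = 108, Σy = 1292.5, Σxy = 20505.3, Σx² = 1834, Σy² = 249349.23
Sxx = Σx² − (Σx)²/n = 1834 − 1458 = 376
Sxy = Σxy − (Σx)(Σy)/n = 20505.3 − 17448.75 = 3056.55
Syy = Σy² − (Σy)²/n = 249349.23 − 208819.53125 = 40529.69875
R² = Sxy²/(Sxx·Syy) = (3056.55)²/(376·40529.69875) = 0.613058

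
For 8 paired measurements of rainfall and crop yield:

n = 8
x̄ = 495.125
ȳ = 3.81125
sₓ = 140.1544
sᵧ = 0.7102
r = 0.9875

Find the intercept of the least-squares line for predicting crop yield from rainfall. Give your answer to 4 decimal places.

1.3337

b = r · sᵧ/sₓ = 0.9875 · 0.7102/140.1544 = 0.005004
a = ȳ − b·x̄ = 3.81125 − 0.005004·495.125 = 1.333680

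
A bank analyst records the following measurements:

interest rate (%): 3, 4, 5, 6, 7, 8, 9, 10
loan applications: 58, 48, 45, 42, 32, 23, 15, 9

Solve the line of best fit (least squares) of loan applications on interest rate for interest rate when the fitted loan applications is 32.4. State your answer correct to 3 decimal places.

n = 8, Σx = 52, Σy = 272, Σxy = 1476, Σx² = 380
Sxx = Σx² − (Σx)²/n = 380 − 338 = 42
Sxy = Σxy − (Σx)(Σy)/n = 1476 − 1768 = -292
b = Sxy/Sxx = -292/42 = -6.952381
a = ȳ − b·x̄ = 34 − (-6.952381)·6.5 = 79.190476
Set a + b·x = 32.4: x = (32.4 − 79.190476) / (-6.952381) = 6.730137

6.730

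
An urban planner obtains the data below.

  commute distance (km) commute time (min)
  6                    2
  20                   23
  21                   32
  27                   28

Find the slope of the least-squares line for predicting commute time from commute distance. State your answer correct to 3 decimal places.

n = 4, Σx = 74, Σy = 85, Σxy = 1900, Σx² = 1606
Sxx = Σx² − (Σx)²/n = 1606 − 1369 = 237
Sxy = Σxy − (Σx)(Σy)/n = 1900 − 1572.5 = 327.5
b = Sxy/Sxx = 327.5/237 = 1.381857

1.382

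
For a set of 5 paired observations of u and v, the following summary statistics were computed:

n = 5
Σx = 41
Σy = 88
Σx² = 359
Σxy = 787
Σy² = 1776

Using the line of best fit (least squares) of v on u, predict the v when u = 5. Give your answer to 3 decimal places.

8.421

Sxx = Σx² − (Σx)²/n = 359 − 336.2 = 22.8
Sxy = Σxy − (Σx)(Σy)/n = 787 − 721.6 = 65.4
b = Sxy/Sxx = 65.4/22.8 = 2.868421
a = ȳ − b·x̄ = 17.6 − 2.868421·8.2 = -5.921053
ŷ(5) = a + b·5 = -5.921053 + 2.868421·5 = 8.421053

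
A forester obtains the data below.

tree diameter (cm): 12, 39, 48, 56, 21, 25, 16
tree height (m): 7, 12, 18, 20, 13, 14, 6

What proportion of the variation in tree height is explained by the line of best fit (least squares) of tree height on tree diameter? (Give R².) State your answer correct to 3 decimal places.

0.791

n = 7, Σx = 217, Σy = 90, Σxy = 3255, Σx² = 8427, Σy² = 1318
Sxx = Σx² − (Σx)²/n = 8427 − 6727 = 1700
Sxy = Σxy − (Σx)(Σy)/n = 3255 − 2790 = 465
Syy = Σy² − (Σy)²/n = 1318 − 1157.142857 = 160.857143
R² = Sxy²/(Sxx·Syy) = (465)²/(1700·160.857143) = 0.790709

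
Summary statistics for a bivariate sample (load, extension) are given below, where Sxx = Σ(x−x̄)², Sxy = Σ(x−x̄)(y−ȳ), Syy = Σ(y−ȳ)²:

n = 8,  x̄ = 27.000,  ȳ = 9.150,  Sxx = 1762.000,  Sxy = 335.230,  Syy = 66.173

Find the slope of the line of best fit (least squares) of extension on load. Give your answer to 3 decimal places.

b = Sxy/Sxx = 335.23/1762 = 0.190255

0.190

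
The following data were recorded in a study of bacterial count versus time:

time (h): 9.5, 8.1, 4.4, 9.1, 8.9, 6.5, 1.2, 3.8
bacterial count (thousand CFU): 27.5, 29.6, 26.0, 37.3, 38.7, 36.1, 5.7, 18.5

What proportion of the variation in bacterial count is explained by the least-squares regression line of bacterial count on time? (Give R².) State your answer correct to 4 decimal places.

n = 8, Σx = 51.5, Σy = 219.4, Σxy = 1611.06, Σx² = 395.37, Σy² = 6875.34
Sxx = Σx² − (Σx)²/n = 395.37 − 331.53125 = 63.83875
Sxy = Σxy − (Σx)(Σy)/n = 1611.06 − 1412.3875 = 198.6725
Syy = Σy² − (Σy)²/n = 6875.34 − 6017.045 = 858.295
R² = Sxy²/(Sxx·Syy) = (198.6725)²/(63.83875·858.295) = 0.720368

0.7204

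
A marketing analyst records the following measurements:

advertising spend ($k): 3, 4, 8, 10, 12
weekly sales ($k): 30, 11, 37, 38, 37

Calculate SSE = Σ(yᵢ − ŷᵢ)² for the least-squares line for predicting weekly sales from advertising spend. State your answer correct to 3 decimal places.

270.605

n = 5, Σx = 37, Σy = 153, Σxy = 1254, Σx² = 333, Σy² = 5203
Sxx = Σx² − (Σx)²/n = 333 − 273.8 = 59.2
Sxy = Σxy − (Σx)(Σy)/n = 1254 − 1132.2 = 121.8
Syy = Σy² − (Σy)²/n = 5203 − 4681.8 = 521.2
b = Sxy/Sxx = 121.8/59.2 = 2.057432
SSE = Syy − b·Sxy = 521.2 − 2.057432·121.8 = 270.604730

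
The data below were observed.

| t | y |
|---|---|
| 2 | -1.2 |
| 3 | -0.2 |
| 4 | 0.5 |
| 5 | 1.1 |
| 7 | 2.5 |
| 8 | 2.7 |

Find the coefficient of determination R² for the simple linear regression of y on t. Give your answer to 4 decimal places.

0.9822

n = 6, Σx = 29, Σy = 5.4, Σxy = 43.6, Σx² = 167, Σy² = 16.48
Sxx = Σx² − (Σx)²/n = 167 − 140.166667 = 26.833333
Sxy = Σxy − (Σx)(Σy)/n = 43.6 − 26.1 = 17.5
Syy = Σy² − (Σy)²/n = 16.48 − 4.86 = 11.62
R² = Sxy²/(Sxx·Syy) = (17.5)²/(26.833333·11.62) = 0.982190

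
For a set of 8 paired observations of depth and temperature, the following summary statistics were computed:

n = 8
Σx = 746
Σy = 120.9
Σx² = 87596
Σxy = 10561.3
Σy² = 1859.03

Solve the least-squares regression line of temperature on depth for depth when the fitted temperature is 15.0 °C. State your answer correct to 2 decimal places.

Sxx = Σx² − (Σx)²/n = 87596 − 69564.5 = 18031.5
Sxy = Σxy − (Σx)(Σy)/n = 10561.3 − 11273.925 = -712.625
b = Sxy/Sxx = -712.625/18031.5 = -0.039521
a = ȳ − b·x̄ = 15.1125 − (-0.039521)·93.25 = 18.797844
Set a + b·x = 15.0: x = (15.0 − 18.797844) / (-0.039521) = 96.096580

96.10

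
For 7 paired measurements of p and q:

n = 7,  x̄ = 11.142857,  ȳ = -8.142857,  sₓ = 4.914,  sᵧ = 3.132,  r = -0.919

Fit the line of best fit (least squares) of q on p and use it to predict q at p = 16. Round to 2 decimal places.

-10.99

b = r · sᵧ/sₓ = -0.919 · 3.132/4.914 = -0.585736
a = ȳ − b·x̄ = -8.142857 − (-0.585736)·11.142857 = -1.616082
ŷ(16) = a + b·16 = -1.616082 + (-0.585736)·16 = -10.987862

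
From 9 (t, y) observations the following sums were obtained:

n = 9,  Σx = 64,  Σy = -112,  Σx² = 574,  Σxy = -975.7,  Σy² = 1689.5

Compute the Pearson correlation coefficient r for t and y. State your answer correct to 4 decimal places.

Sxx = Σx² − (Σx)²/n = 574 − 455.111111 = 118.888889
Sxy = Σxy − (Σx)(Σy)/n = -975.7 − (-796.444444) = -179.255556
Syy = Σy² − (Σy)²/n = 1689.5 − 1393.777778 = 295.722222
r = Sxy/√(Sxx·Syy) = -179.255556/√(35158.086420) = -179.255556/187.504897 = -0.956005

-0.9560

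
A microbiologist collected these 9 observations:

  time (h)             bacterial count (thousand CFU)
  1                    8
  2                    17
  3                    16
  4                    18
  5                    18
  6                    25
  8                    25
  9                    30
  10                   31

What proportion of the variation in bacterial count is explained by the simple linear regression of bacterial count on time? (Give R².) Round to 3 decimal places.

0.912

n = 9, Σx = 48, Σy = 188, Σxy = 1182, Σx² = 336, Σy² = 4368
Sxx = Σx² − (Σx)²/n = 336 − 256 = 80
Sxy = Σxy − (Σx)(Σy)/n = 1182 − 1002.666667 = 179.333333
Syy = Σy² − (Σy)²/n = 4368 − 3927.111111 = 440.888889
R² = Sxy²/(Sxx·Syy) = (179.333333)²/(80·440.888889) = 0.911807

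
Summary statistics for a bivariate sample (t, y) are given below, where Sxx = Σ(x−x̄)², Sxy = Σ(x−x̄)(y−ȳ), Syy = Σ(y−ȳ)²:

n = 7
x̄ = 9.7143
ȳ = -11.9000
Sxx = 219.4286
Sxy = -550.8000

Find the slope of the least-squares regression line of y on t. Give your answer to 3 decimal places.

b = Sxy/Sxx = -550.8/219.4286 = -2.510156

-2.510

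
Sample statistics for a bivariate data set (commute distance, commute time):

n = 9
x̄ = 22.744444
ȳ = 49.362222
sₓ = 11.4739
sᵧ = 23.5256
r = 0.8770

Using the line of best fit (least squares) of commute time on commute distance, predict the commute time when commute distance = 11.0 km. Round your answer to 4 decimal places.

b = r · sᵧ/sₓ = 0.877 · 23.5256/11.4739 = 1.798164
a = ȳ − b·x̄ = 49.362222 − 1.798164·22.744444 = 8.463987
ŷ(11.0) = a + b·11.0 = 8.463987 + 1.798164·11 = 28.243788

28.2438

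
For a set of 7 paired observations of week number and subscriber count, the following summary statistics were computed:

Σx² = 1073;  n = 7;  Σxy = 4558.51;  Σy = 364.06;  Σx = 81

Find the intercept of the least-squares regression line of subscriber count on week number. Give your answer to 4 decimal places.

22.5232

Sxx = Σx² − (Σx)²/n = 1073 − 937.285714 = 135.714286
Sxy = Σxy − (Σx)(Σy)/n = 4558.51 − 4212.694286 = 345.815714
b = Sxy/Sxx = 345.815714/135.714286 = 2.548116
a = ȳ − b·x̄ = 52.008571 − 2.548116·11.571429 = 22.523232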